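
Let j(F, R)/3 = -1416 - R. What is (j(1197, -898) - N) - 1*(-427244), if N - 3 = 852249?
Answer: -426562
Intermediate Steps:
N = 852252 (N = 3 + 852249 = 852252)
j(F, R) = -4248 - 3*R (j(F, R) = 3*(-1416 - R) = -4248 - 3*R)
(j(1197, -898) - N) - 1*(-427244) = ((-4248 - 3*(-898)) - 1*852252) - 1*(-427244) = ((-4248 + 2694) - 852252) + 427244 = (-1554 - 852252) + 427244 = -853806 + 427244 = -426562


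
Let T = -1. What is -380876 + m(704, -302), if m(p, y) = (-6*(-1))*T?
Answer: -380882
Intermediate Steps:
m(p, y) = -6 (m(p, y) = -6*(-1)*(-1) = 6*(-1) = -6)
-380876 + m(704, -302) = -380876 - 6 = -380882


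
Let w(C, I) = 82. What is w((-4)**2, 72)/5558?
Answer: 41/2779 ≈ 0.014754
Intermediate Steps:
w((-4)**2, 72)/5558 = 82/5558 = 82*(1/5558) = 41/2779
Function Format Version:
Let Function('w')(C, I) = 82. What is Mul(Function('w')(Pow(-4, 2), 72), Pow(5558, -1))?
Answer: Rational(41, 2779) ≈ 0.014754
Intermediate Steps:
Mul(Function('w')(Pow(-4, 2), 72), Pow(5558, -1)) = Mul(82, Pow(5558, -1)) = Mul(82, Rational(1, 5558)) = Rational(41, 2779)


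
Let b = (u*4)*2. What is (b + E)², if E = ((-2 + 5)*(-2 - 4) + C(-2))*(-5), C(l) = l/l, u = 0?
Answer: 7225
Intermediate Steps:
C(l) = 1
E = 85 (E = ((-2 + 5)*(-2 - 4) + 1)*(-5) = (3*(-6) + 1)*(-5) = (-18 + 1)*(-5) = -17*(-5) = 85)
b = 0 (b = (0*4)*2 = 0*2 = 0)
(b + E)² = (0 + 85)² = 85² = 7225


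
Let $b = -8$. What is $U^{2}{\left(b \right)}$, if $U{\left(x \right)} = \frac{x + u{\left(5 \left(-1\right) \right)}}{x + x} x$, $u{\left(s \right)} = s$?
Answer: $\frac{169}{4} \approx 42.25$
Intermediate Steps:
$U{\left(x \right)} = - \frac{5}{2} + \frac{x}{2}$ ($U{\left(x \right)} = \frac{x + 5 \left(-1\right)}{x + x} x = \frac{x - 5}{2 x} x = \left(-5 + x\right) \frac{1}{2 x} x = \frac{-5 + x}{2 x} x = - \frac{5}{2} + \frac{x}{2}$)
$U^{2}{\left(b \right)} = \left(- \frac{5}{2} + \frac{1}{2} \left(-8\right)\right)^{2} = \left(- \frac{5}{2} - 4\right)^{2} = \left(- \frac{13}{2}\right)^{2} = \frac{169}{4}$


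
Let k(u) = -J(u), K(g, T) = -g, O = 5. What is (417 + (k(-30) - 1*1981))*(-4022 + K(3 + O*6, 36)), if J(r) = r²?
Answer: 9991520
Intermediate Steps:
k(u) = -u²
(417 + (k(-30) - 1*1981))*(-4022 + K(3 + O*6, 36)) = (417 + (-1*(-30)² - 1*1981))*(-4022 - (3 + 5*6)) = (417 + (-1*900 - 1981))*(-4022 - (3 + 30)) = (417 + (-900 - 1981))*(-4022 - 1*33) = (417 - 2881)*(-4022 - 33) = -2464*(-4055) = 9991520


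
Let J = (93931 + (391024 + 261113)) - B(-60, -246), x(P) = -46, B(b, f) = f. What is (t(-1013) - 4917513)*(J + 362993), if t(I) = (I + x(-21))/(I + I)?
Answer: -11051892833656653/2026 ≈ -5.4550e+12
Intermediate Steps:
t(I) = (-46 + I)/(2*I) (t(I) = (I - 46)/(I + I) = (-46 + I)/((2*I)) = (-46 + I)*(1/(2*I)) = (-46 + I)/(2*I))
J = 746314 (J = (93931 + (391024 + 261113)) - 1*(-246) = (93931 + 652137) + 246 = 746068 + 246 = 746314)
(t(-1013) - 4917513)*(J + 362993) = ((½)*(-46 - 1013)/(-1013) - 4917513)*(746314 + 362993) = ((½)*(-1/1013)*(-1059) - 4917513)*1109307 = (1059/2026 - 4917513)*1109307 = -9962880279/2026*1109307 = -11051892833656653/2026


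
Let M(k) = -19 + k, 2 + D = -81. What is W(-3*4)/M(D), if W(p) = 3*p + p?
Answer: 8/17 ≈ 0.47059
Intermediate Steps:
D = -83 (D = -2 - 81 = -83)
W(p) = 4*p
W(-3*4)/M(D) = (4*(-3*4))/(-19 - 83) = (4*(-12))/(-102) = -48*(-1/102) = 8/17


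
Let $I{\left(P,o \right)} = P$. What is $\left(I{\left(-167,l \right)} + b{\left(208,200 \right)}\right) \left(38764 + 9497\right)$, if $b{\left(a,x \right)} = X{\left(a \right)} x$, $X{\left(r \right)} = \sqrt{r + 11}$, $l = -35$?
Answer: $-8059587 + 9652200 \sqrt{219} \approx 1.3478 \cdot 10^{8}$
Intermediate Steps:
$X{\left(r \right)} = \sqrt{11 + r}$
$b{\left(a,x \right)} = x \sqrt{11 + a}$ ($b{\left(a,x \right)} = \sqrt{11 + a} x = x \sqrt{11 + a}$)
$\left(I{\left(-167,l \right)} + b{\left(208,200 \right)}\right) \left(38764 + 9497\right) = \left(-167 + 200 \sqrt{11 + 208}\right) \left(38764 + 9497\right) = \left(-167 + 200 \sqrt{219}\right) 48261 = -8059587 + 9652200 \sqrt{219}$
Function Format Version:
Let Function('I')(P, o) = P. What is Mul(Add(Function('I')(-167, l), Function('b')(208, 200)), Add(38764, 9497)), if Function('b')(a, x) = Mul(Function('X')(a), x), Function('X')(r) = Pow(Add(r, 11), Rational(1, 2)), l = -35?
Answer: Add(-8059587, Mul(9652200, Pow(219, Rational(1, 2)))) ≈ 1.3478e+8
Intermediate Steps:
Function('X')(r) = Pow(Add(11, r), Rational(1, 2))
Function('b')(a, x) = Mul(x, Pow(Add(11, a), Rational(1, 2))) (Function('b')(a, x) = Mul(Pow(Add(11, a), Rational(1, 2)), x) = Mul(x, Pow(Add(11, a), Rational(1, 2))))
Mul(Add(Function('I')(-167, l), Function('b')(208, 200)), Add(38764, 9497)) = Mul(Add(-167, Mul(200, Pow(Add(11, 208), Rational(1, 2)))), Add(38764, 9497)) = Mul(Add(-167, Mul(200, Pow(219, Rational(1, 2)))), 48261) = Add(-8059587, Mul(9652200, Pow(219, Rational(1, 2))))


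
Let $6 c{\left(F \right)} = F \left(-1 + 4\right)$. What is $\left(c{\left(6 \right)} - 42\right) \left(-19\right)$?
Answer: $741$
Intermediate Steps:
$c{\left(F \right)} = \frac{F}{2}$ ($c{\left(F \right)} = \frac{F \left(-1 + 4\right)}{6} = \frac{F 3}{6} = \frac{3 F}{6} = \frac{F}{2}$)
$\left(c{\left(6 \right)} - 42\right) \left(-19\right) = \left(\frac{1}{2} \cdot 6 - 42\right) \left(-19\right) = \left(3 - 42\right) \left(-19\right) = \left(-39\right) \left(-19\right) = 741$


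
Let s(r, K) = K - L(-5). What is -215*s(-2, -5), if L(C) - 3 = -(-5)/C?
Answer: 1505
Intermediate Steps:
L(C) = 3 + 5/C (L(C) = 3 - (-5)/C = 3 + 5/C)
s(r, K) = -2 + K (s(r, K) = K - (3 + 5/(-5)) = K - (3 + 5*(-⅕)) = K - (3 - 1) = K - 1*2 = K - 2 = -2 + K)
-215*s(-2, -5) = -215*(-2 - 5) = -215*(-7) = 1505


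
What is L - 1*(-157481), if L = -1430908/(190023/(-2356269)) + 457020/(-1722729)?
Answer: 651101429566021575/36373125863 ≈ 1.7901e+7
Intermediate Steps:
L = 645373353331990472/36373125863 (L = -1430908/(190023*(-1/2356269)) + 457020*(-1/1722729) = -1430908/(-63341/785423) - 152340/574243 = -1430908*(-785423/63341) - 152340/574243 = 1123868054084/63341 - 152340/574243 = 645373353331990472/36373125863 ≈ 1.7743e+7)
L - 1*(-157481) = 645373353331990472/36373125863 - 1*(-157481) = 645373353331990472/36373125863 + 157481 = 651101429566021575/36373125863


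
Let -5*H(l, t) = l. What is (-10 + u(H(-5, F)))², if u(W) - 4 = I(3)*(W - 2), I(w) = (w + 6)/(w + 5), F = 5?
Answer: 3249/64 ≈ 50.766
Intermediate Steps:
H(l, t) = -l/5
I(w) = (6 + w)/(5 + w)
u(W) = 7/4 + 9*W/8 (u(W) = 4 + ((6 + 3)/(5 + 3))*(W - 2) = 4 + (9/8)*(-2 + W) = 4 + ((⅛)*9)*(-2 + W) = 4 + 9*(-2 + W)/8 = 4 + (-9/4 + 9*W/8) = 7/4 + 9*W/8)
(-10 + u(H(-5, F)))² = (-10 + (7/4 + 9*(-⅕*(-5))/8))² = (-10 + (7/4 + (9/8)*1))² = (-10 + (7/4 + 9/8))² = (-10 + 23/8)² = (-57/8)² = 3249/64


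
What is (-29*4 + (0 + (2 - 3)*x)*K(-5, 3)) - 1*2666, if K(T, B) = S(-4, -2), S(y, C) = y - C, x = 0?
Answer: -2782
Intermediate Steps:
K(T, B) = -2 (K(T, B) = -4 - 1*(-2) = -4 + 2 = -2)
(-29*4 + (0 + (2 - 3)*x)*K(-5, 3)) - 1*2666 = (-29*4 + (0 + (2 - 3)*0)*(-2)) - 1*2666 = (-116 + (0 - 1*0)*(-2)) - 2666 = (-116 + (0 + 0)*(-2)) - 2666 = (-116 + 0*(-2)) - 2666 = (-116 + 0) - 2666 = -116 - 2666 = -2782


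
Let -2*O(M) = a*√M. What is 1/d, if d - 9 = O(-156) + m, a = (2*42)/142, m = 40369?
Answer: 7828673/316106161040 + 1491*I*√39/4109380093520 ≈ 2.4766e-5 + 2.2659e-9*I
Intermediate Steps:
a = 42/71 (a = 84*(1/142) = 42/71 ≈ 0.59155)
O(M) = -21*√M/71
d = 40378 - 42*I*√39/71 (d = 9 + (-42*I*√39/71 + 40369) = 9 + (40369 - 42*I*√39/71) = 40378 - 42*I*√39/71 ≈ 40378.0 - 3.6942*I)
1/d = 1/(40378 - 42*I*√39/71)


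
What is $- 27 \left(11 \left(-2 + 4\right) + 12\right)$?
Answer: $-918$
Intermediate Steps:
$- 27 \left(11 \left(-2 + 4\right) + 12\right) = - 27 \left(11 \cdot 2 + 12\right) = - 27 \left(22 + 12\right) = \left(-27\right) 34 = -918$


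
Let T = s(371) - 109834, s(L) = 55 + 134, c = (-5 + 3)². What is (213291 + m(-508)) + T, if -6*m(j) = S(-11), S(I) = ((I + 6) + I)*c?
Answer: 310970/3 ≈ 1.0366e+5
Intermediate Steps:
c = 4 (c = (-2)² = 4)
S(I) = 24 + 8*I (S(I) = ((I + 6) + I)*4 = ((6 + I) + I)*4 = (6 + 2*I)*4 = 24 + 8*I)
s(L) = 189
m(j) = 32/3 (m(j) = -(24 + 8*(-11))/6 = -(24 - 88)/6 = -⅙*(-64) = 32/3)
T = -109645 (T = 189 - 109834 = -109645)
(213291 + m(-508)) + T = (213291 + 32/3) - 109645 = 639905/3 - 109645 = 310970/3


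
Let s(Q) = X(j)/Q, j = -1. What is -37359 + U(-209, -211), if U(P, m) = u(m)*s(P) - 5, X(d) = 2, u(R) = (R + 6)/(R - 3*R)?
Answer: -1647714831/44099 ≈ -37364.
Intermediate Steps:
u(R) = -(6 + R)/(2*R) (u(R) = (6 + R)/((-2*R)) = (6 + R)*(-1/(2*R)) = -(6 + R)/(2*R))
s(Q) = 2/Q
U(P, m) = -5 + (-6 - m)/(P*m) (U(P, m) = ((-6 - m)/(2*m))*(2/P) - 5 = (-6 - m)/(P*m) - 5 = -5 + (-6 - m)/(P*m))
-37359 + U(-209, -211) = -37359 + (-5 - 1/(-209) - 6/(-209*(-211))) = -37359 + (-5 - 1*(-1/209) - 6*(-1/209)*(-1/211)) = -37359 + (-5 + 1/209 - 6/44099) = -37359 - 220290/44099 = -1647714831/44099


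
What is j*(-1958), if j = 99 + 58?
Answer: -307406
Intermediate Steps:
j = 157
j*(-1958) = 157*(-1958) = -307406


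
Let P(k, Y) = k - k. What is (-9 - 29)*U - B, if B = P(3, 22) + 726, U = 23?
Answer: -1600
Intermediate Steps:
P(k, Y) = 0
B = 726 (B = 0 + 726 = 726)
(-9 - 29)*U - B = (-9 - 29)*23 - 1*726 = -38*23 - 726 = -874 - 726 = -1600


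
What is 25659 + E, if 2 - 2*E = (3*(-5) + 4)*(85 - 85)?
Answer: 25660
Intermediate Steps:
E = 1 (E = 1 - (3*(-5) + 4)*(85 - 85)/2 = 1 - (-15 + 4)*0/2 = 1 - (-11)*0/2 = 1 - ½*0 = 1 + 0 = 1)
25659 + E = 25659 + 1 = 25660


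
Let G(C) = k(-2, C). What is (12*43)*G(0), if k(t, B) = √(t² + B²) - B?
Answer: 1032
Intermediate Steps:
k(t, B) = √(B² + t²) - B
G(C) = √(4 + C²) - C (G(C) = √(C² + (-2)²) - C = √(C² + 4) - C = √(4 + C²) - C)
(12*43)*G(0) = (12*43)*(√(4 + 0²) - 1*0) = 516*(√(4 + 0) + 0) = 516*(√4 + 0) = 516*(2 + 0) = 516*2 = 1032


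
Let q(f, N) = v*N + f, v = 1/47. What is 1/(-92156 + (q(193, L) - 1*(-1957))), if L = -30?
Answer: -47/4230312 ≈ -1.1110e-5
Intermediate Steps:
v = 1/47 ≈ 0.021277
q(f, N) = f + N/47 (q(f, N) = N/47 + f = f + N/47)
1/(-92156 + (q(193, L) - 1*(-1957))) = 1/(-92156 + ((193 + (1/47)*(-30)) - 1*(-1957))) = 1/(-92156 + ((193 - 30/47) + 1957)) = 1/(-92156 + (9041/47 + 1957)) = 1/(-92156 + 101020/47) = 1/(-4230312/47) = -47/4230312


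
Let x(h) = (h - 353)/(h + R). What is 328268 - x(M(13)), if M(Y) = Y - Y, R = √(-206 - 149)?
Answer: 328268 - 353*I*√355/355 ≈ 3.2827e+5 - 18.735*I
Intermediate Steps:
R = I*√355 (R = √(-355) = I*√355 ≈ 18.841*I)
M(Y) = 0
x(h) = (-353 + h)/(h + I*√355) (x(h) = (h - 353)/(h + I*√355) = (-353 + h)/(h + I*√355))
328268 - x(M(13)) = 328268 - (-353 + 0)/(0 + I*√355) = 328268 - (-353)/(I*√355) = 328268 - (-I*√355/355)*(-353) = 328268 - 353*I*√355/355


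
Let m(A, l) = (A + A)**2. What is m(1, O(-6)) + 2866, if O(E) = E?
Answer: 2870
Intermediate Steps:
m(A, l) = 4*A**2 (m(A, l) = (2*A)**2 = 4*A**2)
m(1, O(-6)) + 2866 = 4*1**2 + 2866 = 4*1 + 2866 = 4 + 2866 = 2870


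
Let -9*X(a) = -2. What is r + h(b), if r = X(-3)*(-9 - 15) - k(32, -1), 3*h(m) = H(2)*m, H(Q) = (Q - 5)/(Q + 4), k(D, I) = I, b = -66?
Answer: 20/3 ≈ 6.6667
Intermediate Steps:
X(a) = 2/9 (X(a) = -⅑*(-2) = 2/9)
H(Q) = (-5 + Q)/(4 + Q)
h(m) = -m/6 (h(m) = (((-5 + 2)/(4 + 2))*m)/3 = ((-3/6)*m)/3 = (((⅙)*(-3))*m)/3 = (-m/2)/3 = -m/6)
r = -13/3 (r = 2*(-9 - 15)/9 - 1*(-1) = (2/9)*(-24) + 1 = -16/3 + 1 = -13/3 ≈ -4.3333)
r + h(b) = -13/3 - ⅙*(-66) = -13/3 + 11 = 20/3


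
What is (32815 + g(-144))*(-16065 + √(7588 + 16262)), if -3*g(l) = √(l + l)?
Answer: -15*(1071 - √106)*(32815 - 4*I*√2) ≈ -5.2211e+8 + 90004.0*I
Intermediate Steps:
g(l) = -√2*√l/3 (g(l) = -√(l + l)/3 = -√2*√l/3)
(32815 + g(-144))*(-16065 + √(7588 + 16262)) = (32815 - √2*√(-144)/3)*(-16065 + √(7588 + 16262)) = (32815 - √2*12*I/3)*(-16065 + √23850) = (32815 - 4*I*√2)*(-16065 + 15*√106) = (-16065 + 15*√106)*(32815 - 4*I*√2)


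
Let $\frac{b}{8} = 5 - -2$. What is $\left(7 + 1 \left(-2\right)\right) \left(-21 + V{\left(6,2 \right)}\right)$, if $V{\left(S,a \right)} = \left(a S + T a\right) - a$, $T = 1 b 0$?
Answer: $-55$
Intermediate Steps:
$b = 56$ ($b = 8 \left(5 - -2\right) = 8 \left(5 + 2\right) = 8 \cdot 7 = 56$)
$T = 0$ ($T = 1 \cdot 56 \cdot 0 = 56 \cdot 0 = 0$)
$V{\left(S,a \right)} = - a + S a$ ($V{\left(S,a \right)} = \left(a S + 0 a\right) - a = \left(S a + 0\right) - a = S a - a = - a + S a$)
$\left(7 + 1 \left(-2\right)\right) \left(-21 + V{\left(6,2 \right)}\right) = \left(7 + 1 \left(-2\right)\right) \left(-21 + 2 \left(-1 + 6\right)\right) = \left(7 - 2\right) \left(-21 + 2 \cdot 5\right) = 5 \left(-21 + 10\right) = 5 \left(-11\right) = -55$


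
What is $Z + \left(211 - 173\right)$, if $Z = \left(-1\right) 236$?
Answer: $-198$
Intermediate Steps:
$Z = -236$
$Z + \left(211 - 173\right) = -236 + \left(211 - 173\right) = -236 + 38 = -198$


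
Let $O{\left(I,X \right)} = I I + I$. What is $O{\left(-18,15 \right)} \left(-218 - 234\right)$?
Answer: $-138312$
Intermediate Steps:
$O{\left(I,X \right)} = I + I^{2}$ ($O{\left(I,X \right)} = I^{2} + I = I + I^{2}$)
$O{\left(-18,15 \right)} \left(-218 - 234\right) = - 18 \left(1 - 18\right) \left(-218 - 234\right) = \left(-18\right) \left(-17\right) \left(-452\right) = 306 \left(-452\right) = -138312$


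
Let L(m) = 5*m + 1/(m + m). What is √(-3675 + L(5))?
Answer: I*√364990/10 ≈ 60.414*I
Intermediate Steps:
L(m) = 1/(2*m) + 5*m (L(m) = 5*m + 1/(2*m) = 1/(2*m) + 5*m)
√(-3675 + L(5)) = √(-3675 + ((½)/5 + 5*5)) = √(-3675 + ((½)*(⅕) + 25)) = √(-3675 + (⅒ + 25)) = √(-3675 + 251/10) = √(-36499/10) = I*√364990/10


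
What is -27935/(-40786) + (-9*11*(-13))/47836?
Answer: 694395121/975519548 ≈ 0.71182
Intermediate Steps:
-27935/(-40786) + (-9*11*(-13))/47836 = -27935*(-1/40786) - 99*(-13)*(1/47836) = 27935/40786 + 1287*(1/47836) = 27935/40786 + 1287/47836 = 694395121/975519548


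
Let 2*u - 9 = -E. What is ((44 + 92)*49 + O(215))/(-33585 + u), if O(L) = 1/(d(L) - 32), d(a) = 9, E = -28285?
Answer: -153271/447074 ≈ -0.34283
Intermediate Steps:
O(L) = -1/23 (O(L) = 1/(9 - 32) = 1/(-23) = -1/23)
u = 14147 (u = 9/2 + (-1*(-28285))/2 = 9/2 + (½)*28285 = 9/2 + 28285/2 = 14147)
((44 + 92)*49 + O(215))/(-33585 + u) = ((44 + 92)*49 - 1/23)/(-33585 + 14147) = (136*49 - 1/23)/(-19438) = (6664 - 1/23)*(-1/19438) = (153271/23)*(-1/19438) = -153271/447074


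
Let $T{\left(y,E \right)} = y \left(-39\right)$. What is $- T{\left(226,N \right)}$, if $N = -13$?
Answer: $8814$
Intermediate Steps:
$T{\left(y,E \right)} = - 39 y$
$- T{\left(226,N \right)} = - \left(-39\right) 226 = \left(-1\right) \left(-8814\right) = 8814$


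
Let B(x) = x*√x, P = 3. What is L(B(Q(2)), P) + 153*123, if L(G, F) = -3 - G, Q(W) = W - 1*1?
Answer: 18815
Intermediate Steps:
Q(W) = -1 + W (Q(W) = W - 1 = -1 + W)
B(x) = x^(3/2)
L(B(Q(2)), P) + 153*123 = (-3 - (-1 + 2)^(3/2)) + 153*123 = (-3 - 1^(3/2)) + 18819 = (-3 - 1*1) + 18819 = (-3 - 1) + 18819 = -4 + 18819 = 18815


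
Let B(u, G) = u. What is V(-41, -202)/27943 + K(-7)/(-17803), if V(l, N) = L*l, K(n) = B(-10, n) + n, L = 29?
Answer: -20692736/497469229 ≈ -0.041596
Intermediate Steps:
K(n) = -10 + n
V(l, N) = 29*l
V(-41, -202)/27943 + K(-7)/(-17803) = (29*(-41))/27943 + (-10 - 7)/(-17803) = -1189*1/27943 - 17*(-1/17803) = -1189/27943 + 17/17803 = -20692736/497469229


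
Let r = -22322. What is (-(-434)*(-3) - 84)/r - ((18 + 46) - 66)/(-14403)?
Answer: 9958957/160751883 ≈ 0.061952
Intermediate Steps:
(-(-434)*(-3) - 84)/r - ((18 + 46) - 66)/(-14403) = (-(-434)*(-3) - 84)/(-22322) - ((18 + 46) - 66)/(-14403) = (-62*21 - 84)*(-1/22322) - (64 - 66)*(-1/14403) = (-1302 - 84)*(-1/22322) - 1*(-2)*(-1/14403) = -1386*(-1/22322) + 2*(-1/14403) = 693/11161 - 2/14403 = 9958957/160751883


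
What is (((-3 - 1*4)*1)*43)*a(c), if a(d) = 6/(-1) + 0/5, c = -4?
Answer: 1806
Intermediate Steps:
a(d) = -6 (a(d) = 6*(-1) + 0*(⅕) = -6 + 0 = -6)
(((-3 - 1*4)*1)*43)*a(c) = (((-3 - 1*4)*1)*43)*(-6) = (((-3 - 4)*1)*43)*(-6) = (-7*1*43)*(-6) = -7*43*(-6) = -301*(-6) = 1806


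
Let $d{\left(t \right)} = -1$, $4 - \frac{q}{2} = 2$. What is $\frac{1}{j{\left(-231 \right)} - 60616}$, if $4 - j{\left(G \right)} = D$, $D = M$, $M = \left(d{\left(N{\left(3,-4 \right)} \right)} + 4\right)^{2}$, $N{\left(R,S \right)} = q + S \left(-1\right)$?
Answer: $- \frac{1}{60621} \approx -1.6496 \cdot 10^{-5}$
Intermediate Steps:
$q = 4$ ($q = 8 - 4 = 4$)
$N{\left(R,S \right)} = 4 - S$ ($N{\left(R,S \right)} = 4 + S \left(-1\right) = 4 - S$)
$M = 9$ ($M = \left(-1 + 4\right)^{2} = 3^{2} = 9$)
$D = 9$
$j{\left(G \right)} = -5$ ($j{\left(G \right)} = 4 - 9 = -5$)
$\frac{1}{j{\left(-231 \right)} - 60616} = \frac{1}{-5 - 60616} = \frac{1}{-60621} = - \frac{1}{60621}$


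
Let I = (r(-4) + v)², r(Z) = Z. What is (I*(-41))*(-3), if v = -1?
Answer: 3075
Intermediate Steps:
I = 25 (I = (-4 - 1)² = (-5)² = 25)
(I*(-41))*(-3) = (25*(-41))*(-3) = -1025*(-3) = 3075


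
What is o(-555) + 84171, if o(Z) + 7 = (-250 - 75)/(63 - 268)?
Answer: 3450789/41 ≈ 84166.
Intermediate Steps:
o(Z) = -222/41 (o(Z) = -7 + (-250 - 75)/(63 - 268) = -7 - 325/(-205) = -7 - 325*(-1/205) = -7 + 65/41 = -222/41)
o(-555) + 84171 = -222/41 + 84171 = 3450789/41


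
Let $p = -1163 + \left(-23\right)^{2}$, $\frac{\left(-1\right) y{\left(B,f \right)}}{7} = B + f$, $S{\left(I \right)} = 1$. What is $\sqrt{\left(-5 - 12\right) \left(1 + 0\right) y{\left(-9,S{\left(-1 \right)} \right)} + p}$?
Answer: $i \sqrt{1586} \approx 39.825 i$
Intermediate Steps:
$y{\left(B,f \right)} = - 7 B - 7 f$ ($y{\left(B,f \right)} = - 7 \left(B + f\right) = - 7 B - 7 f$)
$p = -634$ ($p = -1163 + 529 = -634$)
$\sqrt{\left(-5 - 12\right) \left(1 + 0\right) y{\left(-9,S{\left(-1 \right)} \right)} + p} = \sqrt{\left(-5 - 12\right) \left(1 + 0\right) \left(\left(-7\right) \left(-9\right) - 7\right) - 634} = \sqrt{\left(-17\right) 1 \left(63 - 7\right) - 634} = \sqrt{\left(-17\right) 56 - 634} = \sqrt{-952 - 634} = \sqrt{-1586} = i \sqrt{1586}$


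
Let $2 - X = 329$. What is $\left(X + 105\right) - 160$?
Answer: $-382$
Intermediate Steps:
$X = -327$ ($X = 2 - 329 = -327$)
$\left(X + 105\right) - 160 = \left(-327 + 105\right) - 160 = -222 - 160 = -382$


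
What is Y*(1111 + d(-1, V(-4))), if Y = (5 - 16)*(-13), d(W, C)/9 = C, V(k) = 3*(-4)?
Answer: 143429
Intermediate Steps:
V(k) = -12
d(W, C) = 9*C
Y = 143 (Y = -11*(-13) = 143)
Y*(1111 + d(-1, V(-4))) = 143*(1111 + 9*(-12)) = 143*(1111 - 108) = 143*1003 = 143429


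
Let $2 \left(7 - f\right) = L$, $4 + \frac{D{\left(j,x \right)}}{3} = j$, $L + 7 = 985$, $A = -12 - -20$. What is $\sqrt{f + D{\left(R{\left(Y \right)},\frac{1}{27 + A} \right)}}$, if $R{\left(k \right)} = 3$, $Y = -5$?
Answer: $i \sqrt{485} \approx 22.023 i$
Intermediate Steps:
$A = 8$ ($A = -12 + 20 = 8$)
$L = 978$ ($L = -7 + 985 = 978$)
$D{\left(j,x \right)} = -12 + 3 j$
$f = -482$ ($f = 7 - 489 = -482$)
$\sqrt{f + D{\left(R{\left(Y \right)},\frac{1}{27 + A} \right)}} = \sqrt{-482 + \left(-12 + 3 \cdot 3\right)} = \sqrt{-482 + \left(-12 + 9\right)} = \sqrt{-482 - 3} = \sqrt{-485} = i \sqrt{485}$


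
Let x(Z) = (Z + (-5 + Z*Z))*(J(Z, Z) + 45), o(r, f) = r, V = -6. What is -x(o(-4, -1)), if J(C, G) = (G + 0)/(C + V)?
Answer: -1589/5 ≈ -317.80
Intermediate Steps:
J(C, G) = G/(-6 + C) (J(C, G) = (G + 0)/(C - 6) = G/(-6 + C))
x(Z) = (45 + Z/(-6 + Z))*(-5 + Z + Z**2) (x(Z) = (Z + (-5 + Z*Z))*(Z/(-6 + Z) + 45) = (Z + (-5 + Z**2))*(45 + Z/(-6 + Z)) = (-5 + Z + Z**2)*(45 + Z/(-6 + Z)) = (45 + Z/(-6 + Z))*(-5 + Z + Z**2))
-x(o(-4, -1)) = -2*(675 - 250*(-4) - 112*(-4)**2 + 23*(-4)**3)/(-6 - 4) = -2*(675 + 1000 - 112*16 + 23*(-64))/(-10) = -2*(-1)*(675 + 1000 - 1792 - 1472)/10 = -2*(-1)*(-1589)/10 = -1*1589/5 = -1589/5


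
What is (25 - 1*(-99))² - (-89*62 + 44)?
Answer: 20850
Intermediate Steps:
(25 - 1*(-99))² - (-89*62 + 44) = (25 + 99)² - (-5518 + 44) = 124² - 1*(-5474) = 15376 + 5474 = 20850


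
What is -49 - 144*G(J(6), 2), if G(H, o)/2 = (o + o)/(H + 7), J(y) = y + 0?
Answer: -1789/13 ≈ -137.62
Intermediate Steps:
J(y) = y
G(H, o) = 4*o/(7 + H) (G(H, o) = 2*((o + o)/(H + 7)) = 2*((2*o)/(7 + H)) = 2*(2*o/(7 + H)) = 4*o/(7 + H))
-49 - 144*G(J(6), 2) = -49 - 576*2/(7 + 6) = -49 - 576*2/13 = -49 - 144*8/13 = -49 - 1152/13 = -1789/13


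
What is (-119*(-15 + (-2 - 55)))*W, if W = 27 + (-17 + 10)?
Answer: 171360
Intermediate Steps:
W = 20 (W = 27 - 7 = 20)
(-119*(-15 + (-2 - 55)))*W = -119*(-15 + (-2 - 55))*20 = -119*(-15 - 57)*20 = -119*(-72)*20 = 8568*20 = 171360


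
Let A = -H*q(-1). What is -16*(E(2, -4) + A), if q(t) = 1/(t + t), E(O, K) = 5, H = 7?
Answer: -136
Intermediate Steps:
q(t) = 1/(2*t)
A = 7/2 (A = -7*(½)/(-1) = -7*(½)*(-1) = -7*(-1)/2 = -1*(-7/2) = 7/2 ≈ 3.5000)
-16*(E(2, -4) + A) = -16*(5 + 7/2) = -16*17/2 = -136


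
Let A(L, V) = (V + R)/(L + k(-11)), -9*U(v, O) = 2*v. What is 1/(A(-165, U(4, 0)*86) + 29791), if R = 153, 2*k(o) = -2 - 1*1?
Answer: 2997/89282249 ≈ 3.3568e-5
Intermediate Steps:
k(o) = -3/2 (k(o) = (-2 - 1*1)/2 = (-2 - 1)/2 = (1/2)*(-3) = -3/2)
U(v, O) = -2*v/9
A(L, V) = (153 + V)/(-3/2 + L) (A(L, V) = (V + 153)/(L - 3/2) = (153 + V)/(-3/2 + L))
1/(A(-165, U(4, 0)*86) + 29791) = 1/(2*(153 - 2/9*4*86)/(-3 + 2*(-165)) + 29791) = 1/(2*(153 - 8/9*86)/(-3 - 330) + 29791) = 1/(2*(153 - 688/9)/(-333) + 29791) = 1/(2*(-1/333)*(689/9) + 29791) = 1/(-1378/2997 + 29791) = 1/(89282249/2997) = 2997/89282249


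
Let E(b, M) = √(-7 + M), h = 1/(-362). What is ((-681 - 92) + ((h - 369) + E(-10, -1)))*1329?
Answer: -549415245/362 + 2658*I*√2 ≈ -1.5177e+6 + 3759.0*I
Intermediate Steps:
h = -1/362 ≈ -0.0027624
((-681 - 92) + ((h - 369) + E(-10, -1)))*1329 = ((-681 - 92) + ((-1/362 - 369) + √(-7 - 1)))*1329 = (-773 + (-133579/362 + √(-8)))*1329 = (-773 + (-133579/362 + 2*I*√2))*1329 = (-413405/362 + 2*I*√2)*1329 = -549415245/362 + 2658*I*√2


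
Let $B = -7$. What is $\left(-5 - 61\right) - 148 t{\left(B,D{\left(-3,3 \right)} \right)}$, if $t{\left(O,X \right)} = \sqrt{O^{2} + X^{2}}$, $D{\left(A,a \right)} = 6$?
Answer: $-66 - 148 \sqrt{85} \approx -1430.5$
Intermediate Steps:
$\left(-5 - 61\right) - 148 t{\left(B,D{\left(-3,3 \right)} \right)} = \left(-5 - 61\right) - 148 \sqrt{\left(-7\right)^{2} + 6^{2}} = -66 - 148 \sqrt{49 + 36} = -66 - 148 \sqrt{85}$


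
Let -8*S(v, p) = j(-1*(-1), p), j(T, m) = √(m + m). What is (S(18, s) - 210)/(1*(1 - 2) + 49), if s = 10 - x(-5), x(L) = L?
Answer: -35/8 - √30/384 ≈ -4.3893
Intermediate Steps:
j(T, m) = √2*√m (j(T, m) = √(2*m) = √2*√m)
s = 15 (s = 10 - 1*(-5) = 10 + 5 = 15)
S(v, p) = -√2*√p/8
(S(18, s) - 210)/(1*(1 - 2) + 49) = (-√2*√15/8 - 210)/(1*(1 - 2) + 49) = (-√30/8 - 210)/(1*(-1) + 49) = (-210 - √30/8)/(-1 + 49) = (-210 - √30/8)/48 = (-210 - √30/8)*(1/48) = -35/8 - √30/384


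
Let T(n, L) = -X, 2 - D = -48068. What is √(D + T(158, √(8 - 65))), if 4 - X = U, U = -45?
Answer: √48021 ≈ 219.14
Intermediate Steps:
D = 48070 (D = 2 - 1*(-48068) = 2 + 48068 = 48070)
X = 49 (X = 4 - 1*(-45) = 4 + 45 = 49)
T(n, L) = -49 (T(n, L) = -1*49 = -49)
√(D + T(158, √(8 - 65))) = √(48070 - 49) = √48021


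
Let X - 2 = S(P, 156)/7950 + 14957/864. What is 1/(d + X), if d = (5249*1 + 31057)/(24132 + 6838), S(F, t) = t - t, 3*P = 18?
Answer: 13379040/274051417 ≈ 0.048819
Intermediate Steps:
P = 6 (P = (⅓)*18 = 6)
S(F, t) = 0
X = 16685/864 (X = 2 + (0/7950 + 14957/864) = 2 + (0*(1/7950) + 14957*(1/864)) = 2 + (0 + 14957/864) = 2 + 14957/864 = 16685/864 ≈ 19.311)
d = 18153/15485 (d = (5249 + 31057)/30970 = 36306*(1/30970) = 18153/15485 ≈ 1.1723)
1/(d + X) = 1/(18153/15485 + 16685/864) = 1/(274051417/13379040) = 13379040/274051417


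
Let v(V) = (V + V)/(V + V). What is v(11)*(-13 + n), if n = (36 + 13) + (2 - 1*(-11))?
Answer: 49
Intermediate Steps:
v(V) = 1 (v(V) = (2*V)/((2*V)) = (2*V)*(1/(2*V)) = 1)
n = 62 (n = 49 + (2 + 11) = 49 + 13 = 62)
v(11)*(-13 + n) = 1*(-13 + 62) = 1*49 = 49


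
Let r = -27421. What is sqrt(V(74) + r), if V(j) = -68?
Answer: 7*I*sqrt(561) ≈ 165.8*I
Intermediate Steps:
sqrt(V(74) + r) = sqrt(-68 - 27421) = sqrt(-27489) = 7*I*sqrt(561)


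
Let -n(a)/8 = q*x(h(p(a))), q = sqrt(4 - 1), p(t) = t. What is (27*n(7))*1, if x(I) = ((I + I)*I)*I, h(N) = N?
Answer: -148176*sqrt(3) ≈ -2.5665e+5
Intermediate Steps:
x(I) = 2*I**3 (x(I) = ((2*I)*I)*I = (2*I**2)*I = 2*I**3)
q = sqrt(3) ≈ 1.7320
n(a) = -16*sqrt(3)*a**3 (n(a) = -8*sqrt(3)*2*a**3 = -16*sqrt(3)*a**3)
(27*n(7))*1 = (27*(-16*sqrt(3)*7**3))*1 = (27*(-16*sqrt(3)*343))*1 = (27*(-5488*sqrt(3)))*1 = -148176*sqrt(3)*1 = -148176*sqrt(3)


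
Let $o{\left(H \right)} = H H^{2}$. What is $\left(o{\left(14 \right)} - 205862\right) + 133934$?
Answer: $-69184$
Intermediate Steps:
$o{\left(H \right)} = H^{3}$
$\left(o{\left(14 \right)} - 205862\right) + 133934 = \left(14^{3} - 205862\right) + 133934 = \left(2744 - 205862\right) + 133934 = -203118 + 133934 = -69184$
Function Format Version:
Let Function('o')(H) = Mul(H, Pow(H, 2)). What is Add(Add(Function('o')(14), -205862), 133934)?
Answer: -69184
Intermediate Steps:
Function('o')(H) = Pow(H, 3)
Add(Add(Function('o')(14), -205862), 133934) = Add(Add(Pow(14, 3), -205862), 133934) = Add(Add(2744, -205862), 133934) = Add(-203118, 133934) = -69184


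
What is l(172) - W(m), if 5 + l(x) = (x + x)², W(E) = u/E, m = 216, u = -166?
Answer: 12779831/108 ≈ 1.1833e+5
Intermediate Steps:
W(E) = -166/E
l(x) = -5 + 4*x² (l(x) = -5 + (x + x)² = -5 + (2*x)² = -5 + 4*x²)
l(172) - W(m) = (-5 + 4*172²) - (-166)/216 = (-5 + 4*29584) - (-166)/216 = (-5 + 118336) - 1*(-83/108) = 118331 + 83/108 = 12779831/108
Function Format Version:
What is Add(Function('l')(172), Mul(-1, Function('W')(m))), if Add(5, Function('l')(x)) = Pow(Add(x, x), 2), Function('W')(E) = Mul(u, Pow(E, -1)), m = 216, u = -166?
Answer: Rational(12779831, 108) ≈ 1.1833e+5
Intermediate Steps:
Function('W')(E) = Mul(-166, Pow(E, -1))
Function('l')(x) = Add(-5, Mul(4, Pow(x, 2))) (Function('l')(x) = Add(-5, Pow(Add(x, x), 2)) = Add(-5, Pow(Mul(2, x), 2)) = Add(-5, Mul(4, Pow(x, 2))))
Add(Function('l')(172), Mul(-1, Function('W')(m))) = Add(Add(-5, Mul(4, Pow(172, 2))), Mul(-1, Mul(-166, Pow(216, -1)))) = Add(Add(-5, Mul(4, 29584)), Mul(-1, Mul(-166, Rational(1, 216)))) = Add(Add(-5, 118336), Mul(-1, Rational(-83, 108))) = Add(118331, Rational(83, 108)) = Rational(12779831, 108)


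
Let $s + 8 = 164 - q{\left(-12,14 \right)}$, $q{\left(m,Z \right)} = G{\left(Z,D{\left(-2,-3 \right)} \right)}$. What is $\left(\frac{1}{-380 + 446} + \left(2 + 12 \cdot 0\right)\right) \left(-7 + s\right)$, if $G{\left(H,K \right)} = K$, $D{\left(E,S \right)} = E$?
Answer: $\frac{20083}{66} \approx 304.29$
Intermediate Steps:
$q{\left(m,Z \right)} = -2$
$s = 158$ ($s = -8 + \left(164 - -2\right) = -8 + \left(164 + 2\right) = -8 + 166 = 158$)
$\left(\frac{1}{-380 + 446} + \left(2 + 12 \cdot 0\right)\right) \left(-7 + s\right) = \left(\frac{1}{-380 + 446} + \left(2 + 12 \cdot 0\right)\right) \left(-7 + 158\right) = \left(\frac{1}{66} + \left(2 + 0\right)\right) 151 = \left(\frac{1}{66} + 2\right) 151 = \frac{133}{66} \cdot 151 = \frac{20083}{66}$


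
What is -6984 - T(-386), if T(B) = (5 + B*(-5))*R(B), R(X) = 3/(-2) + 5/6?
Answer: -5694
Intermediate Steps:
R(X) = -⅔ (R(X) = 3*(-½) + 5*(⅙) = -3/2 + ⅚ = -⅔)
T(B) = -10/3 + 10*B/3 (T(B) = (5 + B*(-5))*(-⅔) = (5 - 5*B)*(-⅔) = -10/3 + 10*B/3)
-6984 - T(-386) = -6984 - (-10/3 + (10/3)*(-386)) = -6984 - (-10/3 - 3860/3) = -6984 - 1*(-1290) = -6984 + 1290 = -5694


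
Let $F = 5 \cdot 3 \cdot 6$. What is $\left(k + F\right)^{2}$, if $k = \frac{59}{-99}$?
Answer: $\frac{78340201}{9801} \approx 7993.1$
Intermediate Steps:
$k = - \frac{59}{99}$ ($k = 59 \left(- \frac{1}{99}\right) = - \frac{59}{99} \approx -0.59596$)
$F = 90$ ($F = 15 \cdot 6 = 90$)
$\left(k + F\right)^{2} = \left(- \frac{59}{99} + 90\right)^{2} = \left(\frac{8851}{99}\right)^{2} = \frac{78340201}{9801}$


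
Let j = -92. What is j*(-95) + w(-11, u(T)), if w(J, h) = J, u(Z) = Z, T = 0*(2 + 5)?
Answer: 8729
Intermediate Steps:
T = 0 (T = 0*7 = 0)
j*(-95) + w(-11, u(T)) = -92*(-95) - 11 = 8740 - 11 = 8729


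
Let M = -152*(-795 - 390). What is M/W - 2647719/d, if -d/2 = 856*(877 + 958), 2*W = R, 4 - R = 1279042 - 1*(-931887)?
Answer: 62962759537/92608868080 ≈ 0.67988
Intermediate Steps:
R = -2210925 (R = 4 - (1279042 - 1*(-931887)) = 4 - (1279042 + 931887) = 4 - 1*2210929 = 4 - 2210929 = -2210925)
M = 180120 (M = -152*(-1185) = 180120)
W = -2210925/2 (W = (1/2)*(-2210925) = -2210925/2 ≈ -1.1055e+6)
d = -3141520 (d = -1712*(877 + 958) = -1712*1835 = -2*1570760 = -3141520)
M/W - 2647719/d = 180120/(-2210925/2) - 2647719/(-3141520) = 180120*(-2/2210925) - 2647719*(-1/3141520) = -24016/147395 + 2647719/3141520 = 62962759537/92608868080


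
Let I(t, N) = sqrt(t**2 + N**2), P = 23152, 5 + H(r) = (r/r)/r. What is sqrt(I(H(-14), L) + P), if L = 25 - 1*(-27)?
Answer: sqrt(4537792 + 70*sqrt(21401))/14 ≈ 152.33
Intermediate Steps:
L = 52 (L = 25 + 27 = 52)
H(r) = -5 + 1/r (H(r) = -5 + (r/r)/r = -5 + 1/r)
I(t, N) = sqrt(N**2 + t**2)
sqrt(I(H(-14), L) + P) = sqrt(sqrt(52**2 + (-5 + 1/(-14))**2) + 23152) = sqrt(sqrt(2704 + (-5 - 1/14)**2) + 23152) = sqrt(sqrt(2704 + (-71/14)**2) + 23152) = sqrt(sqrt(2704 + 5041/196) + 23152) = sqrt(sqrt(535025/196) + 23152) = sqrt(5*sqrt(21401)/14 + 23152) = sqrt(23152 + 5*sqrt(21401)/14)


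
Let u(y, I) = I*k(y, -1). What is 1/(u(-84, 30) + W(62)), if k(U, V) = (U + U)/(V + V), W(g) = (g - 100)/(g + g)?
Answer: 62/156221 ≈ 0.00039687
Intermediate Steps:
W(g) = (-100 + g)/(2*g) (W(g) = (-100 + g)/((2*g)) = (-100 + g)*(1/(2*g)) = (-100 + g)/(2*g))
k(U, V) = U/V (k(U, V) = (2*U)/((2*V)) = (2*U)*(1/(2*V)) = U/V)
u(y, I) = -I*y (u(y, I) = I*(y/(-1)) = I*(y*(-1)) = I*(-y) = -I*y)
1/(u(-84, 30) + W(62)) = 1/(-1*30*(-84) + (½)*(-100 + 62)/62) = 1/(2520 + (½)*(1/62)*(-38)) = 1/(2520 - 19/62) = 1/(156221/62) = 62/156221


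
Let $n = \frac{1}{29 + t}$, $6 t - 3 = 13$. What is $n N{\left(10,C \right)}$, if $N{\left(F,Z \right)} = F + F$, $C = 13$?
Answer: $\frac{12}{19} \approx 0.63158$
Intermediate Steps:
$t = \frac{8}{3}$ ($t = \frac{1}{2} + \frac{1}{6} \cdot 13 = \frac{1}{2} + \frac{13}{6} = \frac{8}{3} \approx 2.6667$)
$n = \frac{3}{95}$ ($n = \frac{1}{29 + \frac{8}{3}} = \frac{1}{\frac{95}{3}} = \frac{3}{95} \approx 0.031579$)
$N{\left(F,Z \right)} = 2 F$
$n N{\left(10,C \right)} = \frac{3 \cdot 2 \cdot 10}{95} = \frac{3}{95} \cdot 20 = \frac{12}{19}$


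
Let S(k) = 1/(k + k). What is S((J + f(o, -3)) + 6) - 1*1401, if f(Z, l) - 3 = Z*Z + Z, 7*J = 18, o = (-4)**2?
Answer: -5561963/3970 ≈ -1401.0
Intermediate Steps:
o = 16
J = 18/7 (J = (1/7)*18 = 18/7 ≈ 2.5714)
f(Z, l) = 3 + Z + Z**2 (f(Z, l) = 3 + (Z*Z + Z) = 3 + (Z**2 + Z) = 3 + (Z + Z**2) = 3 + Z + Z**2)
S(k) = 1/(2*k)
S((J + f(o, -3)) + 6) - 1*1401 = 1/(2*((18/7 + (3 + 16 + 16**2)) + 6)) - 1*1401 = 1/(2*((18/7 + (3 + 16 + 256)) + 6)) - 1401 = 1/(2*((18/7 + 275) + 6)) - 1401 = 1/(2*(1943/7 + 6)) - 1401 = 1/(2*(1985/7)) - 1401 = (1/2)*(7/1985) - 1401 = 7/3970 - 1401 = -5561963/3970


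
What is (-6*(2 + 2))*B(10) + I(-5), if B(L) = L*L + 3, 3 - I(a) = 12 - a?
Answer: -2486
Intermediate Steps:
I(a) = -9 + a (I(a) = 3 - (12 - a) = 3 + (-12 + a) = -9 + a)
B(L) = 3 + L² (B(L) = L² + 3 = 3 + L²)
(-6*(2 + 2))*B(10) + I(-5) = (-6*(2 + 2))*(3 + 10²) + (-9 - 5) = (-6*4)*(3 + 100) - 14 = -24*103 - 14 = -2472 - 14 = -2486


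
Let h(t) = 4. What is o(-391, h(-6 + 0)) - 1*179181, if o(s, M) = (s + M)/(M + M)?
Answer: -1433835/8 ≈ -1.7923e+5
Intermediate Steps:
o(s, M) = (M + s)/(2*M) (o(s, M) = (M + s)/((2*M)) = (M + s)*(1/(2*M)) = (M + s)/(2*M))
o(-391, h(-6 + 0)) - 1*179181 = (½)*(4 - 391)/4 - 1*179181 = (½)*(¼)*(-387) - 179181 = -387/8 - 179181 = -1433835/8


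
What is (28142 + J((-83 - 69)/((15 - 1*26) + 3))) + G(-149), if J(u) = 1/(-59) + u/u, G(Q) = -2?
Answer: 1660318/59 ≈ 28141.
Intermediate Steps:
J(u) = 58/59 (J(u) = 1*(-1/59) + 1 = -1/59 + 1 = 58/59)
(28142 + J((-83 - 69)/((15 - 1*26) + 3))) + G(-149) = (28142 + 58/59) - 2 = 1660436/59 - 2 = 1660318/59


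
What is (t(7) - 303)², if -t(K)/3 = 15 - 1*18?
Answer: 86436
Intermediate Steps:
t(K) = 9 (t(K) = -3*(15 - 1*18) = -3*(15 - 18) = -3*(-3) = 9)
(t(7) - 303)² = (9 - 303)² = (-294)² = 86436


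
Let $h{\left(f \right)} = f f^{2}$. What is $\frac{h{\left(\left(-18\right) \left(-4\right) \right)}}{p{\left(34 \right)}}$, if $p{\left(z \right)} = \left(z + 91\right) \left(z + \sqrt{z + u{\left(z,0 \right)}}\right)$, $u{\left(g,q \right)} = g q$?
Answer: $\frac{124416}{1375} - \frac{62208 \sqrt{34}}{23375} \approx 74.966$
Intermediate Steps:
$p{\left(z \right)} = \left(91 + z\right) \left(z + \sqrt{z}\right)$ ($p{\left(z \right)} = \left(z + 91\right) \left(z + \sqrt{z + z 0}\right) = \left(91 + z\right) \left(z + \sqrt{z + 0}\right) = \left(91 + z\right) \left(z + \sqrt{z}\right)$)
$h{\left(f \right)} = f^{3}$
$\frac{h{\left(\left(-18\right) \left(-4\right) \right)}}{p{\left(34 \right)}} = \frac{\left(\left(-18\right) \left(-4\right)\right)^{3}}{34^{2} + 34^{\frac{3}{2}} + 91 \cdot 34 + 91 \sqrt{34}} = \frac{72^{3}}{1156 + 34 \sqrt{34} + 3094 + 91 \sqrt{34}} = \frac{373248}{4250 + 125 \sqrt{34}}$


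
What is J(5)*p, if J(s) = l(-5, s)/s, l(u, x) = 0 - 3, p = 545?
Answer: -327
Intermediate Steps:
l(u, x) = -3
J(s) = -3/s
J(5)*p = -3/5*545 = -3*⅕*545 = -⅗*545 = -327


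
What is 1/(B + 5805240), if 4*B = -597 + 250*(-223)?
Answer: 4/23164613 ≈ 1.7268e-7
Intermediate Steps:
B = -56347/4 (B = (-597 + 250*(-223))/4 = (-597 - 55750)/4 = (¼)*(-56347) = -56347/4 ≈ -14087.)
1/(B + 5805240) = 1/(-56347/4 + 5805240) = 1/(23164613/4) = 4/23164613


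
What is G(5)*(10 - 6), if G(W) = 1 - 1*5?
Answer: -16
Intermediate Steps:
G(W) = -4 (G(W) = 1 - 5 = -4)
G(5)*(10 - 6) = -4*(10 - 6) = -4*4 = -16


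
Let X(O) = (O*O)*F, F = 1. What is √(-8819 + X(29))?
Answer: I*√7978 ≈ 89.32*I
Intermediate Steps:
X(O) = O² (X(O) = (O*O)*1 = O²*1 = O²)
√(-8819 + X(29)) = √(-8819 + 29²) = √(-8819 + 841) = √(-7978) = I*√7978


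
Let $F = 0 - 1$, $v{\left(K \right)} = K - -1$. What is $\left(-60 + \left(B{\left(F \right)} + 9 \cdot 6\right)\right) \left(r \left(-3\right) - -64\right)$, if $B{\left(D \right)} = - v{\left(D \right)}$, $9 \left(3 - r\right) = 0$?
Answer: $-330$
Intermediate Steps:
$r = 3$ ($r = 3 - 0 = 3 + 0 = 3$)
$v{\left(K \right)} = 1 + K$ ($v{\left(K \right)} = K + 1 = 1 + K$)
$F = -1$
$B{\left(D \right)} = -1 - D$ ($B{\left(D \right)} = - (1 + D) = -1 - D$)
$\left(-60 + \left(B{\left(F \right)} + 9 \cdot 6\right)\right) \left(r \left(-3\right) - -64\right) = \left(-60 + \left(\left(-1 - -1\right) + 9 \cdot 6\right)\right) \left(3 \left(-3\right) - -64\right) = \left(-60 + \left(\left(-1 + 1\right) + 54\right)\right) \left(-9 + 64\right) = \left(-60 + \left(0 + 54\right)\right) 55 = \left(-60 + 54\right) 55 = \left(-6\right) 55 = -330$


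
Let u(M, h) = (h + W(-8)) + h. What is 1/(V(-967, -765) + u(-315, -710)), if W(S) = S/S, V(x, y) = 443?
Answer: -1/976 ≈ -0.0010246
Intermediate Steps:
W(S) = 1
u(M, h) = 1 + 2*h (u(M, h) = (h + 1) + h = (1 + h) + h = 1 + 2*h)
1/(V(-967, -765) + u(-315, -710)) = 1/(443 + (1 + 2*(-710))) = 1/(443 + (1 - 1420)) = 1/(443 - 1419) = 1/(-976) = -1/976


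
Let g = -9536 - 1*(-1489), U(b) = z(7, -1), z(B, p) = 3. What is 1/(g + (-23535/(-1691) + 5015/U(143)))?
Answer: -5073/32271461 ≈ -0.00015720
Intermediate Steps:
U(b) = 3
g = -8047 (g = -9536 + 1489 = -8047)
1/(g + (-23535/(-1691) + 5015/U(143))) = 1/(-8047 + (-23535/(-1691) + 5015/3)) = 1/(-8047 + (-23535*(-1/1691) + 5015*(⅓))) = 1/(-8047 + (23535/1691 + 5015/3)) = 1/(-8047 + 8550970/5073) = 1/(-32271461/5073) = -5073/32271461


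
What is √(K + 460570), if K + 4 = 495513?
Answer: 3*√106231 ≈ 977.79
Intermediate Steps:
K = 495509 (K = -4 + 495513 = 495509)
√(K + 460570) = √(495509 + 460570) = √956079 = 3*√106231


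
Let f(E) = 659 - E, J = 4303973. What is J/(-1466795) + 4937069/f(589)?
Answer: 1448273369149/20535130 ≈ 70527.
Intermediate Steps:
J/(-1466795) + 4937069/f(589) = 4303973/(-1466795) + 4937069/(659 - 1*589) = 4303973*(-1/1466795) + 4937069/(659 - 589) = -4303973/1466795 + 4937069/70 = 1448273369149/20535130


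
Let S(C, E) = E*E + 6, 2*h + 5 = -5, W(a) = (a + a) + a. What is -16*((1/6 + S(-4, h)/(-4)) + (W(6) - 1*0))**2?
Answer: -15625/9 ≈ -1736.1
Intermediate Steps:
W(a) = 3*a (W(a) = 2*a + a = 3*a)
h = -5 (h = -5/2 + (1/2)*(-5) = -5/2 - 5/2 = -5)
S(C, E) = 6 + E**2 (S(C, E) = E**2 + 6 = 6 + E**2)
-16*((1/6 + S(-4, h)/(-4)) + (W(6) - 1*0))**2 = -16*((1/6 + (6 + (-5)**2)/(-4)) + (3*6 - 1*0))**2 = -16*((1*(1/6) + (6 + 25)*(-1/4)) + (18 + 0))**2 = -16*((1/6 + 31*(-1/4)) + 18)**2 = -16*((1/6 - 31/4) + 18)**2 = -16*(-91/12 + 18)**2 = -16*(125/12)**2 = -16*15625/144 = -15625/9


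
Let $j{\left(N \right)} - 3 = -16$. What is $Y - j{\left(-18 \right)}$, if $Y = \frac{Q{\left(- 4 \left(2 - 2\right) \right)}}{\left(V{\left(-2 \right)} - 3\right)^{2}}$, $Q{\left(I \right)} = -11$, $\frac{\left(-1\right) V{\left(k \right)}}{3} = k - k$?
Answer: $\frac{106}{9} \approx 11.778$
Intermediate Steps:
$V{\left(k \right)} = 0$ ($V{\left(k \right)} = - 3 \left(k - k\right) = \left(-3\right) 0 = 0$)
$j{\left(N \right)} = -13$ ($j{\left(N \right)} = 3 - 16 = -13$)
$Y = - \frac{11}{9}$ ($Y = - \frac{11}{\left(0 - 3\right)^{2}} = - \frac{11}{\left(-3\right)^{2}} = - \frac{11}{9} \approx -1.2222$)
$Y - j{\left(-18 \right)} = - \frac{11}{9} - -13 = - \frac{11}{9} + 13 = \frac{106}{9}$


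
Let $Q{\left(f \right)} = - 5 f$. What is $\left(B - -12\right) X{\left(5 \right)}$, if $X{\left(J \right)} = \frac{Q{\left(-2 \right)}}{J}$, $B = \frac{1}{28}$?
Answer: $\frac{337}{14} \approx 24.071$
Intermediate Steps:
$B = \frac{1}{28} \approx 0.035714$
$X{\left(J \right)} = \frac{10}{J}$ ($X{\left(J \right)} = \frac{\left(-5\right) \left(-2\right)}{J} = \frac{10}{J}$)
$\left(B - -12\right) X{\left(5 \right)} = \left(\frac{1}{28} - -12\right) \frac{10}{5} = \left(\frac{1}{28} + 12\right) 10 \cdot \frac{1}{5} = \frac{337}{28} \cdot 2 = \frac{337}{14}$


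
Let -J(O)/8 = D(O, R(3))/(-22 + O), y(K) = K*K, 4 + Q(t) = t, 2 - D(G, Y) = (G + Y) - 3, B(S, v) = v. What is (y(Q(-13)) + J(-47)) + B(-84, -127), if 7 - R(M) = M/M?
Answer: 502/3 ≈ 167.33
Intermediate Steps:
R(M) = 6 (R(M) = 7 - M/M = 7 - 1*1 = 7 - 1 = 6)
D(G, Y) = 5 - G - Y (D(G, Y) = 2 - ((G + Y) - 3) = 2 - (-3 + G + Y) = 2 + (3 - G - Y) = 5 - G - Y)
Q(t) = -4 + t
y(K) = K²
J(O) = -8*(-1 - O)/(-22 + O) (J(O) = -8*(5 - O - 1*6)/(-22 + O) = -8*(5 - O - 6)/(-22 + O) = -8*(-1 - O)/(-22 + O))
(y(Q(-13)) + J(-47)) + B(-84, -127) = ((-4 - 13)² + 8*(1 - 47)/(-22 - 47)) - 127 = ((-17)² + 8*(-46)/(-69)) - 127 = (289 + 8*(-1/69)*(-46)) - 127 = (289 + 16/3) - 127 = 883/3 - 127 = 502/3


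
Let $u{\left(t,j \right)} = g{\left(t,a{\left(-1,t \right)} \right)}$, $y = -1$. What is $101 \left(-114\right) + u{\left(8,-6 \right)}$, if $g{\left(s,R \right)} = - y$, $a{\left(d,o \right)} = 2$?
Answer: $-11513$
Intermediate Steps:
$g{\left(s,R \right)} = 1$ ($g{\left(s,R \right)} = \left(-1\right) \left(-1\right) = 1$)
$u{\left(t,j \right)} = 1$
$101 \left(-114\right) + u{\left(8,-6 \right)} = 101 \left(-114\right) + 1 = -11514 + 1 = -11513$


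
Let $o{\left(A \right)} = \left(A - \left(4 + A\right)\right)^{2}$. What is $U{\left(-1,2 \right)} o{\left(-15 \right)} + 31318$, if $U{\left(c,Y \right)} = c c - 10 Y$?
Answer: $31014$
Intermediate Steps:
$U{\left(c,Y \right)} = c^{2} - 10 Y$
$o{\left(A \right)} = 16$ ($o{\left(A \right)} = \left(-4\right)^{2} = 16$)
$U{\left(-1,2 \right)} o{\left(-15 \right)} + 31318 = \left(\left(-1\right)^{2} - 20\right) 16 + 31318 = \left(1 - 20\right) 16 + 31318 = \left(-19\right) 16 + 31318 = -304 + 31318 = 31014$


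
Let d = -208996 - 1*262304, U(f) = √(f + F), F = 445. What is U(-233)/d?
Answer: -√53/235650 ≈ -3.0894e-5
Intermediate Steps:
U(f) = √(445 + f) (U(f) = √(f + 445) = √(445 + f))
d = -471300 (d = -208996 - 262304 = -471300)
U(-233)/d = √(445 - 233)/(-471300) = √212*(-1/471300) = (2*√53)*(-1/471300) = -√53/235650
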